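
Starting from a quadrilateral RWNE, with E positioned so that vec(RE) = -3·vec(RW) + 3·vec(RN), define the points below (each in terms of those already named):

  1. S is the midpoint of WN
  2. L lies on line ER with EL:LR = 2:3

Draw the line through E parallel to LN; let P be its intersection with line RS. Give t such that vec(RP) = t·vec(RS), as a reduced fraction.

Work in coordinates with R = (0, 0), W = (1, 0), N = (0, 1), E = (-3, 3).
1. S is the midpoint of WN ⇒ S = (1/2, 1/2)
2. L lies on line ER with EL:LR = 2:3 ⇒ L = (-9/5, 9/5)
through E parallel to LN: direction (9/5, -4/5); meets RS at P = (15/13, 15/13)
P = R + t·(S−R) with t = 30/13

t = 30/13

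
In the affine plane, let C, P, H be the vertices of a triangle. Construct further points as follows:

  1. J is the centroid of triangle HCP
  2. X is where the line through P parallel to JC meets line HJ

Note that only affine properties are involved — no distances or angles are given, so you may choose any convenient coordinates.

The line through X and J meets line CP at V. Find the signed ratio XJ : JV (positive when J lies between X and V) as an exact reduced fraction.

XJ:JV = -2

Set C = (0, 0), P = (1, 0), H = (0, 1); any affine frame gives the same invariant.
1. J is the centroid of triangle HCP ⇒ J = (1/3, 1/3)
2. X is where the line through P parallel to JC meets line HJ ⇒ X = (2/3, -1/3)
line XJ meets CP at V = (1/2, 0)
J = X + t·(V−X) with t = 2, so XJ:JV = 2:-1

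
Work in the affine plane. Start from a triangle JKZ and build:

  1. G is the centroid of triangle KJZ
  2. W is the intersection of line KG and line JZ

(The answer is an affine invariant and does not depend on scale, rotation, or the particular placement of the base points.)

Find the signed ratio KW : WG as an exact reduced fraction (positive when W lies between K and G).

Work in coordinates with J = (0, 0), K = (1, 0), Z = (0, 1).
1. G is the centroid of triangle KJZ ⇒ G = (1/3, 1/3)
2. W is the intersection of line KG and line JZ ⇒ W = (0, 1/2)
W = K + t·(G−K) with t = 3/2, so KW:WG = t:(1−t) = 3/2:-1/2

KW:WG = -3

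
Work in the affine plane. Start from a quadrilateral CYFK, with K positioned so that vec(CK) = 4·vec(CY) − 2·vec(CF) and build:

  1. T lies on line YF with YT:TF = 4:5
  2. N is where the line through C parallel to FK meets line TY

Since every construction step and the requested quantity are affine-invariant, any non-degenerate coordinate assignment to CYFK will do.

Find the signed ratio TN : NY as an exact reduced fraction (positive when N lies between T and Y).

Set C = (0, 0), Y = (1, 0), F = (0, 1), K = (4, -2); any affine frame gives the same invariant.
1. T lies on line YF with YT:TF = 4:5 ⇒ T = (5/9, 4/9)
2. N is where the line through C parallel to FK meets line TY ⇒ N = (4, -3)
N = T + t·(Y−T) with t = 31/4, so TN:NY = t:(1−t) = 31/4:-27/4

TN:NY = -31/27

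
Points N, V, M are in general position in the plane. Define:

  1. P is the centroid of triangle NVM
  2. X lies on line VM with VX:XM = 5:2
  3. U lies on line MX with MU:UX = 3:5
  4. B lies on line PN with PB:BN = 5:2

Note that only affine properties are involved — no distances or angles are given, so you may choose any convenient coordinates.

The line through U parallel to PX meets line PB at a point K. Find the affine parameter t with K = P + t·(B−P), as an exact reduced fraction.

t = 7/12

Work in coordinates with N = (0, 0), V = (1, 0), M = (0, 1).
1. P is the centroid of triangle NVM ⇒ P = (1/3, 1/3)
2. X lies on line VM with VX:XM = 5:2 ⇒ X = (2/7, 5/7)
3. U lies on line MX with MU:UX = 3:5 ⇒ U = (3/28, 25/28)
4. B lies on line PN with PB:BN = 5:2 ⇒ B = (2/21, 2/21)
through U parallel to PX: direction (-1/21, 8/21); meets PB at K = (7/36, 7/36)
K = P + t·(B−P) with t = 7/12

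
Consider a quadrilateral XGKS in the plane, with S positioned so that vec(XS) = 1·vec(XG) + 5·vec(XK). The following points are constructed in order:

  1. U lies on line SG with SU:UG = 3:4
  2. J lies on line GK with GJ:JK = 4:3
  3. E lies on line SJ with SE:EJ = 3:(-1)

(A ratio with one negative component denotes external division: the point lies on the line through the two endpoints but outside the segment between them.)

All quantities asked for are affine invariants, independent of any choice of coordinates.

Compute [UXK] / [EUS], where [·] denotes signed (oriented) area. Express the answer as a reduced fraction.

Set X = (0, 0), G = (1, 0), K = (0, 1), S = (1, 5); any affine frame gives the same invariant.
1. U lies on line SG with SU:UG = 3:4 ⇒ U = (1, 20/7)
2. J lies on line GK with GJ:JK = 4:3 ⇒ J = (3/7, 4/7)
3. E lies on line SJ with SE:EJ = 3:(-1) ⇒ E = (1/7, -23/14)
2·[UXK] = -1, 2·[EUS] = 90/49
[UXK]:[EUS] = -1:90/49 = -49/90

[UXK]:[EUS] = -49/90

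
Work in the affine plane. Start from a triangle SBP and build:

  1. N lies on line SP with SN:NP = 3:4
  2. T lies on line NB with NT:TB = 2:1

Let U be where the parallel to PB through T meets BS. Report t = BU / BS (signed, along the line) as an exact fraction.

t = 4/21

Set S = (0, 0), B = (1, 0), P = (0, 1); any affine frame gives the same invariant.
1. N lies on line SP with SN:NP = 3:4 ⇒ N = (0, 3/7)
2. T lies on line NB with NT:TB = 2:1 ⇒ T = (2/3, 1/7)
through T parallel to PB: direction (1, -1); meets BS at U = (17/21, 0)
U = B + t·(S−B) with t = 4/21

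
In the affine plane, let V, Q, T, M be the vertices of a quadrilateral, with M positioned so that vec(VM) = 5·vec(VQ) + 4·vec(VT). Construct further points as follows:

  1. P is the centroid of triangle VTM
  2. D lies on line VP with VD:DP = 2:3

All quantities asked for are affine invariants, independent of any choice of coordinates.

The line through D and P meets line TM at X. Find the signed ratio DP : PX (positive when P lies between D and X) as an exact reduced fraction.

Set V = (0, 0), Q = (1, 0), T = (0, 1), M = (5, 4); any affine frame gives the same invariant.
1. P is the centroid of triangle VTM ⇒ P = (5/3, 5/3)
2. D lies on line VP with VD:DP = 2:3 ⇒ D = (2/3, 2/3)
line DP meets TM at X = (5/2, 5/2)
P = D + t·(X−D) with t = 6/11, so DP:PX = 6/11:5/11

DP:PX = 6/5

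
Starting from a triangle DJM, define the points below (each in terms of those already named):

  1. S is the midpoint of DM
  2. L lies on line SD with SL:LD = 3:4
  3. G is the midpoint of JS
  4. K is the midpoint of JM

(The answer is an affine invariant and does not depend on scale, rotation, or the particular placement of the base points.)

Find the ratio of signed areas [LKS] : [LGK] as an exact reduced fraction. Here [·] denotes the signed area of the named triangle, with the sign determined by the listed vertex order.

Work in coordinates with D = (0, 0), J = (1, 0), M = (0, 1).
1. S is the midpoint of DM ⇒ S = (0, 1/2)
2. L lies on line SD with SL:LD = 3:4 ⇒ L = (0, 2/7)
3. G is the midpoint of JS ⇒ G = (1/2, 1/4)
4. K is the midpoint of JM ⇒ K = (1/2, 1/2)
2·[LKS] = 3/28, 2·[LGK] = 1/8
[LKS]:[LGK] = 3/28:1/8 = 6/7

[LKS]:[LGK] = 6/7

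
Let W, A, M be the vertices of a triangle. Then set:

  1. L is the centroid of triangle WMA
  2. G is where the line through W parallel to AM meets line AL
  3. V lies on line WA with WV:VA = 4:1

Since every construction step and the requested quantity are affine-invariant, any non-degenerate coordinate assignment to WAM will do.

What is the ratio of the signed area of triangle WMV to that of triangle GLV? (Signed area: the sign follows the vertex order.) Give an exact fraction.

[WMV]:[GLV] = 6

Set W = (0, 0), A = (1, 0), M = (0, 1); any affine frame gives the same invariant.
1. L is the centroid of triangle WMA ⇒ L = (1/3, 1/3)
2. G is where the line through W parallel to AM meets line AL ⇒ G = (-1, 1)
3. V lies on line WA with WV:VA = 4:1 ⇒ V = (4/5, 0)
2·[WMV] = -4/5, 2·[GLV] = -2/15
[WMV]:[GLV] = -4/5:-2/15 = 6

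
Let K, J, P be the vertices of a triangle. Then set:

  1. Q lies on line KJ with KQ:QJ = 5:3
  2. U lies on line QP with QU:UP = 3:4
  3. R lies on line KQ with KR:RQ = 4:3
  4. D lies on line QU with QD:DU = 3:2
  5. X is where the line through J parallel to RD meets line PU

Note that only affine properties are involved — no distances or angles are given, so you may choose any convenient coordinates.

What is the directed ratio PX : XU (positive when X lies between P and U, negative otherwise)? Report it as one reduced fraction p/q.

PX:XU = -119/69

Work in coordinates with K = (0, 0), J = (1, 0), P = (0, 1).
1. Q lies on line KJ with KQ:QJ = 5:3 ⇒ Q = (5/8, 0)
2. U lies on line QP with QU:UP = 3:4 ⇒ U = (5/14, 3/7)
3. R lies on line KQ with KR:RQ = 4:3 ⇒ R = (5/14, 0)
4. D lies on line QU with QD:DU = 3:2 ⇒ D = (13/28, 9/35)
5. X is where the line through J parallel to RD meets line PU ⇒ X = (17/20, -9/25)
X = P + t·(U−P) with t = 119/50, so PX:XU = t:(1−t) = 119/50:-69/50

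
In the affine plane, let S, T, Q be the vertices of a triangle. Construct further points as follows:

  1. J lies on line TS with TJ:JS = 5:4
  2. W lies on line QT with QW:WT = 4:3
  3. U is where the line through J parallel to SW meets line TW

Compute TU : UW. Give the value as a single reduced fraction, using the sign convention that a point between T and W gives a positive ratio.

TU:UW = 5/4

Work in coordinates with S = (0, 0), T = (1, 0), Q = (0, 1).
1. J lies on line TS with TJ:JS = 5:4 ⇒ J = (4/9, 0)
2. W lies on line QT with QW:WT = 4:3 ⇒ W = (4/7, 3/7)
3. U is where the line through J parallel to SW meets line TW ⇒ U = (16/21, 5/21)
U = T + t·(W−T) with t = 5/9, so TU:UW = t:(1−t) = 5/9:4/9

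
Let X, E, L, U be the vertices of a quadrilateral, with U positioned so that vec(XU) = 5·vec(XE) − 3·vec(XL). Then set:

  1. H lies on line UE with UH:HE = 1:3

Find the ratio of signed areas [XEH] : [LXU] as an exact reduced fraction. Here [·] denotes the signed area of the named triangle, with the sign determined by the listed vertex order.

Set X = (0, 0), E = (1, 0), L = (0, 1), U = (5, -3); any affine frame gives the same invariant.
1. H lies on line UE with UH:HE = 1:3 ⇒ H = (4, -9/4)
2·[XEH] = -9/4, 2·[LXU] = 5
[XEH]:[LXU] = -9/4:5 = -9/20

[XEH]:[LXU] = -9/20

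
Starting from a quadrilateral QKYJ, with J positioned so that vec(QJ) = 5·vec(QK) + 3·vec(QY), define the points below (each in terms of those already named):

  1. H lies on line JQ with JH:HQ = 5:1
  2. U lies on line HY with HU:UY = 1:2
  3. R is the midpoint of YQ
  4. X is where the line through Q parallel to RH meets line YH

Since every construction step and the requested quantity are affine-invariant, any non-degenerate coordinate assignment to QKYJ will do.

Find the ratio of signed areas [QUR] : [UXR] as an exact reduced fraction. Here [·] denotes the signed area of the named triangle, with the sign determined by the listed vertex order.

[QUR]:[UXR] = -1/2

Assign Q = (0, 0), K = (1, 0), Y = (0, 1), J = (5, 3) — the answer is frame-independent, so this choice is without loss of generality.
1. H lies on line JQ with JH:HQ = 5:1 ⇒ H = (5/6, 1/2)
2. U lies on line HY with HU:UY = 1:2 ⇒ U = (5/9, 2/3)
3. R is the midpoint of YQ ⇒ R = (0, 1/2)
4. X is where the line through Q parallel to RH meets line YH ⇒ X = (5/3, 0)
2·[QUR] = 5/18, 2·[UXR] = -5/9
[QUR]:[UXR] = 5/18:-5/9 = -1/2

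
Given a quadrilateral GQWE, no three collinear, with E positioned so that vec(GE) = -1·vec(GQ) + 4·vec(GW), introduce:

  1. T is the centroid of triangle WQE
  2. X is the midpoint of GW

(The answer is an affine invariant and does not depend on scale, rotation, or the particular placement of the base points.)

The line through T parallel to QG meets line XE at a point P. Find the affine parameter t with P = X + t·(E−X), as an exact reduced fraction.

Work in coordinates with G = (0, 0), Q = (1, 0), W = (0, 1), E = (-1, 4).
1. T is the centroid of triangle WQE ⇒ T = (0, 5/3)
2. X is the midpoint of GW ⇒ X = (0, 1/2)
through T parallel to QG: direction (-1, 0); meets XE at P = (-1/3, 5/3)
P = X + t·(E−X) with t = 1/3

t = 1/3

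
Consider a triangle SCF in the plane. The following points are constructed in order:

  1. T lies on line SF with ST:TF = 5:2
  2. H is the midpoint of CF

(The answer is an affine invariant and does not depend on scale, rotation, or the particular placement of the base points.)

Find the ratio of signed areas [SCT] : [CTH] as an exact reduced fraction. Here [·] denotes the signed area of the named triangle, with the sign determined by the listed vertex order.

Work in coordinates with S = (0, 0), C = (1, 0), F = (0, 1).
1. T lies on line SF with ST:TF = 5:2 ⇒ T = (0, 5/7)
2. H is the midpoint of CF ⇒ H = (1/2, 1/2)
2·[SCT] = 5/7, 2·[CTH] = -1/7
[SCT]:[CTH] = 5/7:-1/7 = -5

[SCT]:[CTH] = -5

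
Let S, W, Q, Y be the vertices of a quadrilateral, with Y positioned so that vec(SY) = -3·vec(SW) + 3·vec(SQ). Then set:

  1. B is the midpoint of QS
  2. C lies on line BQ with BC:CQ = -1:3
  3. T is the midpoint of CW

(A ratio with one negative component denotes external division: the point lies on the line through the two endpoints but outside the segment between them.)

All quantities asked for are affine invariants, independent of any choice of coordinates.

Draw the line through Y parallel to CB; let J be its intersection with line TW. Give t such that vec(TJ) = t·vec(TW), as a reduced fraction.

Assign S = (0, 0), W = (1, 0), Q = (0, 1), Y = (-3, 3) — the answer is frame-independent, so this choice is without loss of generality.
1. B is the midpoint of QS ⇒ B = (0, 1/2)
2. C lies on line BQ with BC:CQ = -1:3 ⇒ C = (0, 1/4)
3. T is the midpoint of CW ⇒ T = (1/2, 1/8)
through Y parallel to CB: direction (0, 1/4); meets TW at J = (-3, 1)
J = T + t·(W−T) with t = -7

t = -7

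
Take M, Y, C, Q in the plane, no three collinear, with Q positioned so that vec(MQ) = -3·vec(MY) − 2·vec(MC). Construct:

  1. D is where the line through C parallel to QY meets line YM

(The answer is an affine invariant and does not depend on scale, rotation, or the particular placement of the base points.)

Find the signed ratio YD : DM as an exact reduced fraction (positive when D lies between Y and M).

YD:DM = -3/2

Set M = (0, 0), Y = (1, 0), C = (0, 1), Q = (-3, -2); any affine frame gives the same invariant.
1. D is where the line through C parallel to QY meets line YM ⇒ D = (-2, 0)
D = Y + t·(M−Y) with t = 3, so YD:DM = t:(1−t) = 3:-2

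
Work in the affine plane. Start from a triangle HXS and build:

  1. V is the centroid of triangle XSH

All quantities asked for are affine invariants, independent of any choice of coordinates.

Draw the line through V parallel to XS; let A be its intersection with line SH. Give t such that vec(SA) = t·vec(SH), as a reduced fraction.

t = 1/3

Set H = (0, 0), X = (1, 0), S = (0, 1); any affine frame gives the same invariant.
1. V is the centroid of triangle XSH ⇒ V = (1/3, 1/3)
through V parallel to XS: direction (-1, 1); meets SH at A = (0, 2/3)
A = S + t·(H−S) with t = 1/3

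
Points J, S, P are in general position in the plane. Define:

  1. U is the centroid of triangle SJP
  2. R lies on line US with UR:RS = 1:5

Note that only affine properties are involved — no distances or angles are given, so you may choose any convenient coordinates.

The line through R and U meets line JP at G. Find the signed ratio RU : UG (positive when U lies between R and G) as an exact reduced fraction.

RU:UG = 1/3

Work in coordinates with J = (0, 0), S = (1, 0), P = (0, 1).
1. U is the centroid of triangle SJP ⇒ U = (1/3, 1/3)
2. R lies on line US with UR:RS = 1:5 ⇒ R = (4/9, 5/18)
line RU meets JP at G = (0, 1/2)
U = R + t·(G−R) with t = 1/4, so RU:UG = 1/4:3/4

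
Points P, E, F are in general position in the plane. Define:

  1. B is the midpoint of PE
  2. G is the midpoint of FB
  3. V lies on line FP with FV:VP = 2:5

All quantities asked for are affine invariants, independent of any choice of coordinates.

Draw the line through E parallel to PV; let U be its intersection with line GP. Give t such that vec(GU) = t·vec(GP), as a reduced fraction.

Assign P = (0, 0), E = (1, 0), F = (0, 1) — the answer is frame-independent, so this choice is without loss of generality.
1. B is the midpoint of PE ⇒ B = (1/2, 0)
2. G is the midpoint of FB ⇒ G = (1/4, 1/2)
3. V lies on line FP with FV:VP = 2:5 ⇒ V = (0, 5/7)
through E parallel to PV: direction (0, 5/7); meets GP at U = (1, 2)
U = G + t·(P−G) with t = -3

t = -3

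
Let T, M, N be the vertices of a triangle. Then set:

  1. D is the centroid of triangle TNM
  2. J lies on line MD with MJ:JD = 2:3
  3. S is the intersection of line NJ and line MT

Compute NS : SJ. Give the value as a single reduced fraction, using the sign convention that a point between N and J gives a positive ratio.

Assign T = (0, 0), M = (1, 0), N = (0, 1) — the answer is frame-independent, so this choice is without loss of generality.
1. D is the centroid of triangle TNM ⇒ D = (1/3, 1/3)
2. J lies on line MD with MJ:JD = 2:3 ⇒ J = (11/15, 2/15)
3. S is the intersection of line NJ and line MT ⇒ S = (11/13, 0)
S = N + t·(J−N) with t = 15/13, so NS:SJ = t:(1−t) = 15/13:-2/13

NS:SJ = -15/2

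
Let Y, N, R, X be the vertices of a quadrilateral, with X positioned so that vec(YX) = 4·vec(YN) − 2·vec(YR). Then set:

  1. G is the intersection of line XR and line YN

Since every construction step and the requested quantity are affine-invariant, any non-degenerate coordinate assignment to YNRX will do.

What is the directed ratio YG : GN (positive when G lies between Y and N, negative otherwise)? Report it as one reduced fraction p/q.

Work in coordinates with Y = (0, 0), N = (1, 0), R = (0, 1), X = (4, -2).
1. G is the intersection of line XR and line YN ⇒ G = (4/3, 0)
G = Y + t·(N−Y) with t = 4/3, so YG:GN = t:(1−t) = 4/3:-1/3

YG:GN = -4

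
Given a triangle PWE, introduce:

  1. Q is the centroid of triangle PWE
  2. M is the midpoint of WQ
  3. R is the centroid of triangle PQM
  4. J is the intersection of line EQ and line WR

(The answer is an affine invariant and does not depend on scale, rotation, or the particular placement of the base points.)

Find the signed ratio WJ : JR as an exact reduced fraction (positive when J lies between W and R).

WJ:JR = 6

Assign P = (0, 0), W = (1, 0), E = (0, 1) — the answer is frame-independent, so this choice is without loss of generality.
1. Q is the centroid of triangle PWE ⇒ Q = (1/3, 1/3)
2. M is the midpoint of WQ ⇒ M = (2/3, 1/6)
3. R is the centroid of triangle PQM ⇒ R = (1/3, 1/6)
4. J is the intersection of line EQ and line WR ⇒ J = (3/7, 1/7)
J = W + t·(R−W) with t = 6/7, so WJ:JR = t:(1−t) = 6/7:1/7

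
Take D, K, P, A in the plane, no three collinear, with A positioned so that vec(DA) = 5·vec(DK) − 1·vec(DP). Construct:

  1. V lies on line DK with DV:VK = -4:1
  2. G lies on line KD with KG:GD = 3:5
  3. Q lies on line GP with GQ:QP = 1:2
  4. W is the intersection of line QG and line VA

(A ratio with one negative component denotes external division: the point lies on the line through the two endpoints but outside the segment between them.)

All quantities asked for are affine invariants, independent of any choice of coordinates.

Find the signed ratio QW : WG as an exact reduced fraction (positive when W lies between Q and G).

QW:WG = 22/51

Choose coordinates D = (0, 0), K = (1, 0), P = (0, 1), A = (5, -1).
1. V lies on line DK with DV:VK = -4:1 ⇒ V = (4/3, 0)
2. G lies on line KD with KG:GD = 3:5 ⇒ G = (5/8, 0)
3. Q lies on line GP with GQ:QP = 1:2 ⇒ Q = (5/12, 1/3)
4. W is the intersection of line QG and line VA ⇒ W = (35/73, 17/73)
W = Q + t·(G−Q) with t = 22/73, so QW:WG = t:(1−t) = 22/73:51/73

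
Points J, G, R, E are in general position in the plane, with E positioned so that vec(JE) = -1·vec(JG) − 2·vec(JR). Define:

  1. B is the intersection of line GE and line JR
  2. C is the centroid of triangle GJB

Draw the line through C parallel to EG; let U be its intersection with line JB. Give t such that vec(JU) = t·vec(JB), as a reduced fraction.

Work in coordinates with J = (0, 0), G = (1, 0), R = (0, 1), E = (-1, -2).
1. B is the intersection of line GE and line JR ⇒ B = (0, -1)
2. C is the centroid of triangle GJB ⇒ C = (1/3, -1/3)
through C parallel to EG: direction (2, 2); meets JB at U = (0, -2/3)
U = J + t·(B−J) with t = 2/3

t = 2/3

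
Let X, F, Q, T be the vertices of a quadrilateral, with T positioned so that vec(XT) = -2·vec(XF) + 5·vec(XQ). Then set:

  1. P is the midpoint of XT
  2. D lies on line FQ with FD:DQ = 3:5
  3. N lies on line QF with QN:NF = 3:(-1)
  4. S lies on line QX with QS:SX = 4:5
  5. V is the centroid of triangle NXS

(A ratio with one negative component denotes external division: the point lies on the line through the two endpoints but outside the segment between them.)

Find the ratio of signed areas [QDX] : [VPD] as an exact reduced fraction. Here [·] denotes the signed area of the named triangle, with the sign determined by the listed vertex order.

[QDX]:[VPD] = 54/73

Choose coordinates X = (0, 0), F = (1, 0), Q = (0, 1), T = (-2, 5).
1. P is the midpoint of XT ⇒ P = (-1, 5/2)
2. D lies on line FQ with FD:DQ = 3:5 ⇒ D = (5/8, 3/8)
3. N lies on line QF with QN:NF = 3:(-1) ⇒ N = (3/2, -1/2)
4. S lies on line QX with QS:SX = 4:5 ⇒ S = (0, 5/9)
5. V is the centroid of triangle NXS ⇒ V = (1/2, 1/54)
2·[QDX] = -5/8, 2·[VPD] = -365/432
[QDX]:[VPD] = -5/8:-365/432 = 54/73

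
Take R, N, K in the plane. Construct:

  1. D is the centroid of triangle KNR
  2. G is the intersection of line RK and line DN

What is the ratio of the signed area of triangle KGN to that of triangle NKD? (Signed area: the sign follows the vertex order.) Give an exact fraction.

[KGN]:[NKD] = 3/2

Work in coordinates with R = (0, 0), N = (1, 0), K = (0, 1).
1. D is the centroid of triangle KNR ⇒ D = (1/3, 1/3)
2. G is the intersection of line RK and line DN ⇒ G = (0, 1/2)
2·[KGN] = 1/2, 2·[NKD] = 1/3
[KGN]:[NKD] = 1/2:1/3 = 3/2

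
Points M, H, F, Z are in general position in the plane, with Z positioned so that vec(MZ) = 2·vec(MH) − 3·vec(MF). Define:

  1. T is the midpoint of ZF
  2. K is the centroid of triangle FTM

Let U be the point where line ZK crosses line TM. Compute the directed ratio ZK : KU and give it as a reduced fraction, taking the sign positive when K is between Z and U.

ZK:KU = -4

Assign M = (0, 0), H = (1, 0), F = (0, 1), Z = (2, -3) — the answer is frame-independent, so this choice is without loss of generality.
1. T is the midpoint of ZF ⇒ T = (1, -1)
2. K is the centroid of triangle FTM ⇒ K = (1/3, 0)
line ZK meets TM at U = (3/4, -3/4)
K = Z + t·(U−Z) with t = 4/3, so ZK:KU = 4/3:-1/3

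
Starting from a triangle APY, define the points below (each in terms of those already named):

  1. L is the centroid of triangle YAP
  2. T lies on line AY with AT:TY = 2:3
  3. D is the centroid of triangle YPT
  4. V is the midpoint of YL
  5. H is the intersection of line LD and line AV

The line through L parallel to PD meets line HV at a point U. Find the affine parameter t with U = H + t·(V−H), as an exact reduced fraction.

t = 60/47

Work in coordinates with A = (0, 0), P = (1, 0), Y = (0, 1).
1. L is the centroid of triangle YAP ⇒ L = (1/3, 1/3)
2. T lies on line AY with AT:TY = 2:3 ⇒ T = (0, 2/5)
3. D is the centroid of triangle YPT ⇒ D = (1/3, 7/15)
4. V is the midpoint of YL ⇒ V = (1/6, 2/3)
5. H is the intersection of line LD and line AV ⇒ H = (1/3, 4/3)
through L parallel to PD: direction (-2/3, 7/15); meets HV at U = (17/141, 68/141)
U = H + t·(V−H) with t = 60/47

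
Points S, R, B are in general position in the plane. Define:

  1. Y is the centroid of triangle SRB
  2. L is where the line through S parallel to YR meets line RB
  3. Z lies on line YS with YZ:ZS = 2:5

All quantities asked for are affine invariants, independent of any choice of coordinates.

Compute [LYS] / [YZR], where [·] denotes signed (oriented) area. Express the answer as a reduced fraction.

Work in coordinates with S = (0, 0), R = (1, 0), B = (0, 1).
1. Y is the centroid of triangle SRB ⇒ Y = (1/3, 1/3)
2. L is where the line through S parallel to YR meets line RB ⇒ L = (2, -1)
3. Z lies on line YS with YZ:ZS = 2:5 ⇒ Z = (5/21, 5/21)
2·[LYS] = 1, 2·[YZR] = 2/21
[LYS]:[YZR] = 1:2/21 = 21/2

[LYS]:[YZR] = 21/2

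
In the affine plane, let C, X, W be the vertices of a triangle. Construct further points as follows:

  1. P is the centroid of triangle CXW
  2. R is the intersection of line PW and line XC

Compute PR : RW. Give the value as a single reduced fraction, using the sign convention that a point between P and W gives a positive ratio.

PR:RW = -1/3

Set C = (0, 0), X = (1, 0), W = (0, 1); any affine frame gives the same invariant.
1. P is the centroid of triangle CXW ⇒ P = (1/3, 1/3)
2. R is the intersection of line PW and line XC ⇒ R = (1/2, 0)
R = P + t·(W−P) with t = -1/2, so PR:RW = t:(1−t) = -1/2:3/2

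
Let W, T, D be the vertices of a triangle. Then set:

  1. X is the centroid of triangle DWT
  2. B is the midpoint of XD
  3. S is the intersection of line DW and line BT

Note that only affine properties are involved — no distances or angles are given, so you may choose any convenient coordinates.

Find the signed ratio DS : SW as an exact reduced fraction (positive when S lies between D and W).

Work in coordinates with W = (0, 0), T = (1, 0), D = (0, 1).
1. X is the centroid of triangle DWT ⇒ X = (1/3, 1/3)
2. B is the midpoint of XD ⇒ B = (1/6, 2/3)
3. S is the intersection of line DW and line BT ⇒ S = (0, 4/5)
S = D + t·(W−D) with t = 1/5, so DS:SW = t:(1−t) = 1/5:4/5

DS:SW = 1/4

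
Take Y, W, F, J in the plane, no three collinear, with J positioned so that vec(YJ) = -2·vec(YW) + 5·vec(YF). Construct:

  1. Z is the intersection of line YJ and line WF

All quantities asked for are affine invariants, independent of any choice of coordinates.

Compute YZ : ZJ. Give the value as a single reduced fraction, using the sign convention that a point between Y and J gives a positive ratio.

YZ:ZJ = 1/2

Choose coordinates Y = (0, 0), W = (1, 0), F = (0, 1), J = (-2, 5).
1. Z is the intersection of line YJ and line WF ⇒ Z = (-2/3, 5/3)
Z = Y + t·(J−Y) with t = 1/3, so YZ:ZJ = t:(1−t) = 1/3:2/3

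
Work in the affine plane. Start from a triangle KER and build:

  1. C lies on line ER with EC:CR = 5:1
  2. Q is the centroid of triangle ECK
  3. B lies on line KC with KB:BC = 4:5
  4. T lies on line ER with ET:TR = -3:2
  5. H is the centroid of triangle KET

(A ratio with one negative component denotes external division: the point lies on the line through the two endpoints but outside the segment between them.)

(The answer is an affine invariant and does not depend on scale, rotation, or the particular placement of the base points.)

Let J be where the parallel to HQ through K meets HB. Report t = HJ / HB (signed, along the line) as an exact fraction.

t = 3

Choose coordinates K = (0, 0), E = (1, 0), R = (0, 1).
1. C lies on line ER with EC:CR = 5:1 ⇒ C = (1/6, 5/6)
2. Q is the centroid of triangle ECK ⇒ Q = (7/18, 5/18)
3. B lies on line KC with KB:BC = 4:5 ⇒ B = (2/27, 10/27)
4. T lies on line ER with ET:TR = -3:2 ⇒ T = (-2, 3)
5. H is the centroid of triangle KET ⇒ H = (-1/3, 1)
through K parallel to HQ: direction (13/18, -13/18); meets HB at J = (8/9, -8/9)
J = H + t·(B−H) with t = 3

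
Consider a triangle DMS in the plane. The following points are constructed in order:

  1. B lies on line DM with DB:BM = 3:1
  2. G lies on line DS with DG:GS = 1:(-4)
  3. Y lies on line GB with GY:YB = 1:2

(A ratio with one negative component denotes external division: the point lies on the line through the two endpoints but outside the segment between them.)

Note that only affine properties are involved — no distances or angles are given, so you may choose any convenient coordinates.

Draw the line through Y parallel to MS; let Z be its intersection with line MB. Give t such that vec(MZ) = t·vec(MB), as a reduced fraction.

Choose coordinates D = (0, 0), M = (1, 0), S = (0, 1).
1. B lies on line DM with DB:BM = 3:1 ⇒ B = (3/4, 0)
2. G lies on line DS with DG:GS = 1:(-4) ⇒ G = (0, -1/3)
3. Y lies on line GB with GY:YB = 1:2 ⇒ Y = (1/4, -2/9)
through Y parallel to MS: direction (-1, 1); meets MB at Z = (1/36, 0)
Z = M + t·(B−M) with t = 35/9

t = 35/9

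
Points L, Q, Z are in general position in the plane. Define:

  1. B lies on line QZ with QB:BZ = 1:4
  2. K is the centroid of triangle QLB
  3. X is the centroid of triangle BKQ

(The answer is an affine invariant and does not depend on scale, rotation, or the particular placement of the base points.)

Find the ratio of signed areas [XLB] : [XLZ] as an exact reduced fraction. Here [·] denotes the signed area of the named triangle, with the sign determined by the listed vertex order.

[XLB]:[XLZ] = 1/9

Choose coordinates L = (0, 0), Q = (1, 0), Z = (0, 1).
1. B lies on line QZ with QB:BZ = 1:4 ⇒ B = (4/5, 1/5)
2. K is the centroid of triangle QLB ⇒ K = (3/5, 1/15)
3. X is the centroid of triangle BKQ ⇒ X = (4/5, 4/45)
2·[XLB] = -4/45, 2·[XLZ] = -4/5
[XLB]:[XLZ] = -4/45:-4/5 = 1/9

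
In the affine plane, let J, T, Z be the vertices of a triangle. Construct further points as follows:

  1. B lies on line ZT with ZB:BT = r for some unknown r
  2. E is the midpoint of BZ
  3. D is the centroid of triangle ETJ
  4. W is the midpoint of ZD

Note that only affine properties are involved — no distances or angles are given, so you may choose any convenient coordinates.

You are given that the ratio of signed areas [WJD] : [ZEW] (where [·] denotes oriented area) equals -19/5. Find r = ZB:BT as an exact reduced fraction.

Assign J = (0, 0), T = (1, 0), Z = (0, 1) — the answer is frame-independent, so this choice is without loss of generality.
1. With ZB:BT = r, write λ = r/(r+1) so B = Z + λ·(T−Z); B is affine-linear in λ
2. E is the midpoint of BZ ⇒ E is an affine combination of earlier points and hence also affine-linear in λ
3. D is the centroid of triangle ETJ ⇒ D is an affine combination of earlier points and hence also affine-linear in λ
4. W is the midpoint of ZD ⇒ W is an affine combination of earlier points and hence also affine-linear in λ
Every point depending on B is an affine combination of B and λ-independent points, so each such coordinate is linear in λ; the λ² term in each signed area is a multiple of (T−Z)×(T−Z) = 0, so 2·[WJD] and 2·[ZEW] are each linear in λ. Evaluating at λ=0 and λ=1:
  2·[WJD] = 1/12·λ + 1/6,   2·[ZEW] = -1/12·λ
So [WJD]:[ZEW] = (1/12·λ + 1/6) / (-1/12·λ). Setting this equal to -19/5:
  1/12·λ + 1/6 = -19/5·(-1/12·λ)  ⇒  λ = 5/7
Then r = λ/(1−λ) = (5/7)/(2/7) = 5/2. Check: with r = 5/2, B = (5/7, 2/7) and [WJD]:[ZEW] = -19/5 as required.

r = 5/2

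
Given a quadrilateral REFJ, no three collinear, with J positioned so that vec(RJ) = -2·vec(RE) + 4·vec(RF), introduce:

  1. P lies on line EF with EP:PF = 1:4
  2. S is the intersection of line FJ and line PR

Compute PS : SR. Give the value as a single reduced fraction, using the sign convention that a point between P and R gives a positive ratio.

Set R = (0, 0), E = (1, 0), F = (0, 1), J = (-2, 4); any affine frame gives the same invariant.
1. P lies on line EF with EP:PF = 1:4 ⇒ P = (4/5, 1/5)
2. S is the intersection of line FJ and line PR ⇒ S = (4/7, 1/7)
S = P + t·(R−P) with t = 2/7, so PS:SR = t:(1−t) = 2/7:5/7

PS:SR = 2/5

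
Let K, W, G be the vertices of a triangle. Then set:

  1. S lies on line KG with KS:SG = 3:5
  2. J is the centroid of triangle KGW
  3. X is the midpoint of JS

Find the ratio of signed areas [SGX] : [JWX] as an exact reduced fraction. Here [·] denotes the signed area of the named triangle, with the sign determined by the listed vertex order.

Choose coordinates K = (0, 0), W = (1, 0), G = (0, 1).
1. S lies on line KG with KS:SG = 3:5 ⇒ S = (0, 3/8)
2. J is the centroid of triangle KGW ⇒ J = (1/3, 1/3)
3. X is the midpoint of JS ⇒ X = (1/6, 17/48)
2·[SGX] = -5/48, 2·[JWX] = -1/24
[SGX]:[JWX] = -5/48:-1/24 = 5/2

[SGX]:[JWX] = 5/2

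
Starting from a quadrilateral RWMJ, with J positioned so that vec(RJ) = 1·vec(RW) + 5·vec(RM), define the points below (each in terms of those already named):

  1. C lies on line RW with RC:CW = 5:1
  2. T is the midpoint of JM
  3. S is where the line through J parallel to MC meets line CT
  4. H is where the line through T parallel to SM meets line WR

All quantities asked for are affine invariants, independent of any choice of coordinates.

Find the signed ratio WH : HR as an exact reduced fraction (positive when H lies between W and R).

WH:HR = 3/2

Work in coordinates with R = (0, 0), W = (1, 0), M = (0, 1), J = (1, 5).
1. C lies on line RW with RC:CW = 5:1 ⇒ C = (5/6, 0)
2. T is the midpoint of JM ⇒ T = (1/2, 3)
3. S is where the line through J parallel to MC meets line CT ⇒ S = (1/6, 6)
4. H is where the line through T parallel to SM meets line WR ⇒ H = (2/5, 0)
H = W + t·(R−W) with t = 3/5, so WH:HR = t:(1−t) = 3/5:2/5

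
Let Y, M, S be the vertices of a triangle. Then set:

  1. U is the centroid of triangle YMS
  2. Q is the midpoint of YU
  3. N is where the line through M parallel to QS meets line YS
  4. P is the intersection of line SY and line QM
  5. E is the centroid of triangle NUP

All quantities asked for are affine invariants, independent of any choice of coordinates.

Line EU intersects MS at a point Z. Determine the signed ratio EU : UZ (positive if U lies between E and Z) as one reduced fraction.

Work in coordinates with Y = (0, 0), M = (1, 0), S = (0, 1).
1. U is the centroid of triangle YMS ⇒ U = (1/3, 1/3)
2. Q is the midpoint of YU ⇒ Q = (1/6, 1/6)
3. N is where the line through M parallel to QS meets line YS ⇒ N = (0, 5)
4. P is the intersection of line SY and line QM ⇒ P = (0, 1/5)
5. E is the centroid of triangle NUP ⇒ E = (1/9, 83/45)
line EU meets MS at Z = (8/29, 21/29)
U = E + t·(Z−E) with t = 58/43, so EU:UZ = 58/43:-15/43

EU:UZ = -58/15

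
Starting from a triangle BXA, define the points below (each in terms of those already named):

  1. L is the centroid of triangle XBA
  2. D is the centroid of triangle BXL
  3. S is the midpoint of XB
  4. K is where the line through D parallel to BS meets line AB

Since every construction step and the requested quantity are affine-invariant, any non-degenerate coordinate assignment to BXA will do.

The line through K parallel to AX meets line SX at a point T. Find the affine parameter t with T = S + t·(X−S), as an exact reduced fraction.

t = -7/9

Choose coordinates B = (0, 0), X = (1, 0), A = (0, 1).
1. L is the centroid of triangle XBA ⇒ L = (1/3, 1/3)
2. D is the centroid of triangle BXL ⇒ D = (4/9, 1/9)
3. S is the midpoint of XB ⇒ S = (1/2, 0)
4. K is where the line through D parallel to BS meets line AB ⇒ K = (0, 1/9)
through K parallel to AX: direction (1, -1); meets SX at T = (1/9, 0)
T = S + t·(X−S) with t = -7/9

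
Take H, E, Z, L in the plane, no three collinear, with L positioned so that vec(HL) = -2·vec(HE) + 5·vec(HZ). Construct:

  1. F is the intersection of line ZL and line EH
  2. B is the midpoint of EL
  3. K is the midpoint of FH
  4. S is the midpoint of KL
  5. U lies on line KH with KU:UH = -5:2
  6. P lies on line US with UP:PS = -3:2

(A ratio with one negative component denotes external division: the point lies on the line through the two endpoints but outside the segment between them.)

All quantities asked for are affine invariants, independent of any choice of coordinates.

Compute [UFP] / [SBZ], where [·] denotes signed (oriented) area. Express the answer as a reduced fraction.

Set H = (0, 0), E = (1, 0), Z = (0, 1), L = (-2, 5); any affine frame gives the same invariant.
1. F is the intersection of line ZL and line EH ⇒ F = (1/2, 0)
2. B is the midpoint of EL ⇒ B = (-1/2, 5/2)
3. K is the midpoint of FH ⇒ K = (1/4, 0)
4. S is the midpoint of KL ⇒ S = (-7/8, 5/2)
5. U lies on line KH with KU:UH = -5:2 ⇒ U = (-1/6, 0)
6. P lies on line US with UP:PS = -3:2 ⇒ P = (-55/24, 15/2)
2·[UFP] = 5, 2·[SBZ] = -9/16
[UFP]:[SBZ] = 5:-9/16 = -80/9

[UFP]:[SBZ] = -80/9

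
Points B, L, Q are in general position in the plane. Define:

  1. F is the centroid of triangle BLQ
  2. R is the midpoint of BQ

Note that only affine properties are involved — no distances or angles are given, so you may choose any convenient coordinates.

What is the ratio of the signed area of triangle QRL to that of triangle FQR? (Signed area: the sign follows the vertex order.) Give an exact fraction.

[QRL]:[FQR] = 3

Set B = (0, 0), L = (1, 0), Q = (0, 1); any affine frame gives the same invariant.
1. F is the centroid of triangle BLQ ⇒ F = (1/3, 1/3)
2. R is the midpoint of BQ ⇒ R = (0, 1/2)
2·[QRL] = 1/2, 2·[FQR] = 1/6
[QRL]:[FQR] = 1/2:1/6 = 3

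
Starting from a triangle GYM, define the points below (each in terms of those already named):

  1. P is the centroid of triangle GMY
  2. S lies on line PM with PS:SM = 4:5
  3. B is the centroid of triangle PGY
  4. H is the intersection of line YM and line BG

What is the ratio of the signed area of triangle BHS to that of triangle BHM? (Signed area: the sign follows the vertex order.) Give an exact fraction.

[BHS]:[BHM] = 7/12

Choose coordinates G = (0, 0), Y = (1, 0), M = (0, 1).
1. P is the centroid of triangle GMY ⇒ P = (1/3, 1/3)
2. S lies on line PM with PS:SM = 4:5 ⇒ S = (5/27, 17/27)
3. B is the centroid of triangle PGY ⇒ B = (4/9, 1/9)
4. H is the intersection of line YM and line BG ⇒ H = (4/5, 1/5)
2·[BHS] = 28/135, 2·[BHM] = 16/45
[BHS]:[BHM] = 28/135:16/45 = 7/12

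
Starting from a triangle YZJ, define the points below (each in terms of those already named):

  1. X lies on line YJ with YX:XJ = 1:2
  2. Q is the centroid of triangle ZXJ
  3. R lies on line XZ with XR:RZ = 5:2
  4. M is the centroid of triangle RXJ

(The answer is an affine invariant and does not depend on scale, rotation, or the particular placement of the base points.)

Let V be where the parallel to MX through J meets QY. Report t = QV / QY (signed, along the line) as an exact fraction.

t = -34/11

Assign Y = (0, 0), Z = (1, 0), J = (0, 1) — the answer is frame-independent, so this choice is without loss of generality.
1. X lies on line YJ with YX:XJ = 1:2 ⇒ X = (0, 1/3)
2. Q is the centroid of triangle ZXJ ⇒ Q = (1/3, 4/9)
3. R lies on line XZ with XR:RZ = 5:2 ⇒ R = (5/7, 2/21)
4. M is the centroid of triangle RXJ ⇒ M = (5/21, 10/21)
through J parallel to MX: direction (-5/21, -1/7); meets QY at V = (15/11, 20/11)
V = Q + t·(Y−Q) with t = -34/11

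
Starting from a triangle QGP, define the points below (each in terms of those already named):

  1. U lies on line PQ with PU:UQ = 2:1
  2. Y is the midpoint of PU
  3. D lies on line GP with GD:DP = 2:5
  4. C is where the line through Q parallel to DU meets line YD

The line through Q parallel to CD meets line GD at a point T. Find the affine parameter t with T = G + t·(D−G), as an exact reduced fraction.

Assign Q = (0, 0), G = (1, 0), P = (0, 1) — the answer is frame-independent, so this choice is without loss of generality.
1. U lies on line PQ with PU:UQ = 2:1 ⇒ U = (0, 1/3)
2. Y is the midpoint of PU ⇒ Y = (0, 2/3)
3. D lies on line GP with GD:DP = 2:5 ⇒ D = (5/7, 2/7)
4. C is where the line through Q parallel to DU meets line YD ⇒ C = (10/7, -2/21)
through Q parallel to CD: direction (-5/7, 8/21); meets GD at T = (15/7, -8/7)
T = G + t·(D−G) with t = -4

t = -4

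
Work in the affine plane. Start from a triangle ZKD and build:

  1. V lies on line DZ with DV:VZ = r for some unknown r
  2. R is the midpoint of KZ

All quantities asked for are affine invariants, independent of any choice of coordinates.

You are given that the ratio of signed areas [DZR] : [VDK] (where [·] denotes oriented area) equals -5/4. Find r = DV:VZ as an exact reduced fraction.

Choose coordinates Z = (0, 0), K = (1, 0), D = (0, 1).
1. With DV:VZ = r, write λ = r/(r+1) so V = D + λ·(Z−D); V is affine-linear in λ
2. R is the midpoint of KZ ⇒ R = (1/2, 0)
Every point depending on V is an affine combination of V and λ-independent points, so each such coordinate is linear in λ; the λ² term in each signed area is a multiple of (Z−D)×(Z−D) = 0, so 2·[DZR] and 2·[VDK] are each linear in λ. Evaluating at λ=0 and λ=1:
  2·[DZR] = 1/2,   2·[VDK] = −λ
So [DZR]:[VDK] = (1/2) / (−λ). Setting this equal to -5/4:
  1/2 = -5/4·(−λ)  ⇒  λ = 2/5
Then r = λ/(1−λ) = (2/5)/(3/5) = 2/3. Check: with r = 2/3, V = (0, 3/5) and [DZR]:[VDK] = -5/4 as required.

r = 2/3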